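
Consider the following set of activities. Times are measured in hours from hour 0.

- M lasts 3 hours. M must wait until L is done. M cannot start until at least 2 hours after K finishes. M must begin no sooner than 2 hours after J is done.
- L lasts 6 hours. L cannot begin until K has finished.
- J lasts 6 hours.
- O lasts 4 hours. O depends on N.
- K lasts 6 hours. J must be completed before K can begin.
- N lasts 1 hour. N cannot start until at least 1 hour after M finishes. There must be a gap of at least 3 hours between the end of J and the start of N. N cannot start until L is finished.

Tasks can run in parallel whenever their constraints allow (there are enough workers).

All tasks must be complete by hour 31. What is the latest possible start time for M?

22

Nothing follows O; the deadline of hour 31 is its only limit. It must start by 31 − 4 = hour 27.
N must finish before O (must start by hour 27). With a 1-hour duration, N must start by 27 − 1 = hour 26.
M feeds into N (must start by hour 26, minus 1-hour gap → hour 25); so M must finish by hour 25 and therefore start by hour 22.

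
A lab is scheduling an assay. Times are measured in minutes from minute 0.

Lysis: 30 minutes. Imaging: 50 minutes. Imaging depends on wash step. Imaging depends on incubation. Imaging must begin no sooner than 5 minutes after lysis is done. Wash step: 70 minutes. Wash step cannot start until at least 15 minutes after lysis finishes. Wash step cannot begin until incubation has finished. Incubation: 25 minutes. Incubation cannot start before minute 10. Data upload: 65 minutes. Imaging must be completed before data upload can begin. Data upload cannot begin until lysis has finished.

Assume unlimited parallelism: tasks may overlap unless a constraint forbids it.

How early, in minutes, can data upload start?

After its own release at minute 10, incubation can start at minute 10 and finishes at minute 35.
Lysis can start immediately at minute 0; it finishes at minute 30.
Wash step has to wait for lysis (finishes minute 30, plus 15-minute gap → minute 45); incubation (finishes minute 35). The latest of these is minute 45, so wash step runs minute 45 to 45 + 70 = minute 115.
Imaging needs all of wash step (finishes minute 115); incubation (finishes minute 35); lysis (finishes minute 30, plus 5-minute gap → minute 35). That puts its earliest start at minute 115; it finishes at 115 + 50 = minute 165.
Data upload waits on imaging (finishes minute 165); lysis (finishes minute 30). The latest of these is minute 165, which is the earliest data upload can start.

165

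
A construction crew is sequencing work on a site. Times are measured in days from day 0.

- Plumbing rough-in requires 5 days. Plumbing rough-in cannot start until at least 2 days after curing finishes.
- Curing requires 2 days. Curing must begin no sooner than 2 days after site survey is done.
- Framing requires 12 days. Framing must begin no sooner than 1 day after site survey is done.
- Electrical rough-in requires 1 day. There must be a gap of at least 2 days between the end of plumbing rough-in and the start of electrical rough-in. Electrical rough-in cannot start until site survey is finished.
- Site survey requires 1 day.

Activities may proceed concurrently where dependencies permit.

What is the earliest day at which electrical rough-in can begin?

Site survey can start immediately at day 0; it finishes at day 1.
After site survey (finishes day 1, plus 2-day gap → day 3), curing can start at day 3 and finishes at day 5.
After curing (finishes day 5, plus 2-day gap → day 7), plumbing rough-in can start at day 7 and finishes at day 12.
Electrical rough-in waits on plumbing rough-in (finishes day 12, plus 2-day gap → day 14); site survey (finishes day 1). The latest of these is day 14, which is the earliest electrical rough-in can start.

14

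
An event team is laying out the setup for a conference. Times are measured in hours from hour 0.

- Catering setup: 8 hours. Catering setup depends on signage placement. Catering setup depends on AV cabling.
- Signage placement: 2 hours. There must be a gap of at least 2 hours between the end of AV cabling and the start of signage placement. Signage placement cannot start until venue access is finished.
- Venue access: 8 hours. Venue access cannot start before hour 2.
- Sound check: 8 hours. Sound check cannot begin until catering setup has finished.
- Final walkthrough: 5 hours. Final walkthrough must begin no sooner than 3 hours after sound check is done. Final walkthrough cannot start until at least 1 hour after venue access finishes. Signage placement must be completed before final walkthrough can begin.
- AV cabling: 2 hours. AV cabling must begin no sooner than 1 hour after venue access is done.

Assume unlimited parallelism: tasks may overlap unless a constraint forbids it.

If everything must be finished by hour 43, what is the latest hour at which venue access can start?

To finish by hour 43, final walkthrough (duration 5) must start no later than hour 38.
Sound check feeds into final walkthrough (must start by hour 38, minus 3-hour gap → hour 35); so sound check must finish by hour 35 and therefore start by hour 27.
Catering setup must finish before sound check (must start by hour 27). With an 8-hour duration, catering setup must start by 27 − 8 = hour 19.
Signage placement has several dependents: catering setup (must start by hour 19); final walkthrough (must start by hour 38). The earliest of those limits is hour 19, so signage placement must start by 19 − 2 = hour 17.
AV cabling feeds signage placement (must start by hour 17, minus 2-hour gap → hour 15); catering setup (must start by hour 19). Taking the minimum, AV cabling must finish by hour 15 and start by 15 − 2 = hour 13.
For venue access: AV cabling (must start by hour 13, minus 1-hour gap → hour 12); signage placement (must start by hour 17); final walkthrough (must start by hour 38, minus 1-hour gap → hour 37). The most restrictive is hour 12; with an 8-hour duration, venue access must start by hour 4.

4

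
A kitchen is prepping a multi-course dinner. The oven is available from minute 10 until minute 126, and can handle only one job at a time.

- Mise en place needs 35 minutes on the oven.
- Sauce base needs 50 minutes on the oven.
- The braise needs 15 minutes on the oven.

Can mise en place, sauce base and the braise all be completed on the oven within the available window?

Yes

The oven window is 126 − 10 = 116 minutes.
Running back to back, the jobs need 35 + 50 + 15 = 100 minutes on the oven.
Since 100 ≤ 116, they fit within the window.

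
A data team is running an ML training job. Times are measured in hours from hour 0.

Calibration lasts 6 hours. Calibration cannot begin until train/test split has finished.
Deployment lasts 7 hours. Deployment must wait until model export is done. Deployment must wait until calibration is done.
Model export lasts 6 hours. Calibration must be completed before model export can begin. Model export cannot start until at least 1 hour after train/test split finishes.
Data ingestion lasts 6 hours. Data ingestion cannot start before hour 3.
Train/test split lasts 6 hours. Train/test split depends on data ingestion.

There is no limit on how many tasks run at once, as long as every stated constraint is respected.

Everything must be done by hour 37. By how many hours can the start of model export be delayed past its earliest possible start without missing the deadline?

3

Data ingestion cannot begin until its own release at hour 3. It runs from hour 3 to 3 + 6 = hour 9.
After data ingestion (finishes hour 9), train/test split can start at hour 9 and finishes at hour 15.
Calibration cannot begin until train/test split (finishes hour 15). It runs from hour 15 to 15 + 6 = hour 21.
For model export: calibration (finishes hour 21); train/test split (finishes hour 15, plus 1-hour gap → hour 16). Taking the maximum gives a start of hour 21, and it finishes at 21 + 6 = hour 27.

Working backward from the deadline:
To finish by hour 37, deployment (duration 7) must start no later than hour 30.
Model export must finish before deployment (must start by hour 30). With a 6-hour duration, model export must start by 30 − 6 = hour 24.
So model export can start as early as hour 21 and as late as hour 24, giving 24 − 21 = 3 hours of slack.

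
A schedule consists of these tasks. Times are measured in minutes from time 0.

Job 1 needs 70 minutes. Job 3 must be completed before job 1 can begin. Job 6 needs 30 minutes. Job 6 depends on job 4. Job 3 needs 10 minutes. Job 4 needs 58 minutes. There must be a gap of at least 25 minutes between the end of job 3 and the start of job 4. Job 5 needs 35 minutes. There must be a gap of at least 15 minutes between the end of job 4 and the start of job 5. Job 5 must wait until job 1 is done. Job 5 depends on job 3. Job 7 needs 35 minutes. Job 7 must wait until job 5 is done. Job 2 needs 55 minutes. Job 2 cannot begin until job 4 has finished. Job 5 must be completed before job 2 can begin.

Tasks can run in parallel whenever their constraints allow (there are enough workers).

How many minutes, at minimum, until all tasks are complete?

Job 3 can start immediately at minute 0; it finishes at minute 10.
Job 4 cannot begin until job 3 (finishes minute 10, plus 25-minute gap → minute 35). It runs from minute 35 to 35 + 58 = minute 93.
Job 6 cannot begin until job 4 (finishes minute 93). It runs from minute 93 to 93 + 30 = minute 123.
After job 3 (finishes minute 10), job 1 can start at minute 10 and finishes at minute 80.
Job 5 has to wait for job 4 (finishes minute 93, plus 15-minute gap → minute 108); job 1 (finishes minute 80); job 3 (finishes minute 10). The latest of these is minute 108, so job 5 runs minute 108 to 108 + 35 = minute 143.
After job 5 (finishes minute 143), job 7 can start at minute 143 and finishes at minute 178.
Job 2 has to wait for job 4 (finishes minute 93); job 5 (finishes minute 143). The latest of these is minute 143, so job 2 runs minute 143 to 143 + 55 = minute 198.
All tasks are finished once the last one completes. Finish times: Job 1 at 80, Job 2 at 198, Job 3 at 10, Job 4 at 93, Job 5 at 143, Job 6 at 123, Job 7 at 178. The latest is minute 198.

198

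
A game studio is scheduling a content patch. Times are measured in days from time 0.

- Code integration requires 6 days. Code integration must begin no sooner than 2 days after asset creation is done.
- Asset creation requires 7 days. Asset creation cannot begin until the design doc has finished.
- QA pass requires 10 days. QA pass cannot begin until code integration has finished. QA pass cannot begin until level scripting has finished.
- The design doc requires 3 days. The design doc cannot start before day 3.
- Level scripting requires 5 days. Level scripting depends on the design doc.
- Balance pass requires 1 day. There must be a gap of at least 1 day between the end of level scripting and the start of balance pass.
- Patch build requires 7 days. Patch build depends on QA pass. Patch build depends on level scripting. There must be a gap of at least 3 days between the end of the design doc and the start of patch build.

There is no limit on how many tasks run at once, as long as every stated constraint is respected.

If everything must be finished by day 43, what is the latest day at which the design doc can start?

8

To finish by day 43, patch build (duration 7) must start no later than day 36.
Since patch build (must start by day 36) depends on it, QA pass must finish by day 36. Backing off its 10-day duration gives a latest start of day 26.
Code integration feeds into QA pass (must start by day 26); so code integration must finish by day 26 and therefore start by day 20.
Asset creation must finish before code integration (must start by day 20, minus 2-day gap → day 18). With a 7-day duration, asset creation must start by 18 − 7 = day 11.
Balance pass must finish by day 43; it takes 1 day, so it must start by 43 − 1 = day 42.
Level scripting feeds balance pass (must start by day 42, minus 1-day gap → day 41); QA pass (must start by day 26); patch build (must start by day 36). Taking the minimum, level scripting must finish by day 26 and start by 26 − 5 = day 21.
For the design doc: asset creation (must start by day 11); level scripting (must start by day 21); patch build (must start by day 36, minus 3-day gap → day 33). The most restrictive is day 11; with a 3-day duration, the design doc must start by day 8.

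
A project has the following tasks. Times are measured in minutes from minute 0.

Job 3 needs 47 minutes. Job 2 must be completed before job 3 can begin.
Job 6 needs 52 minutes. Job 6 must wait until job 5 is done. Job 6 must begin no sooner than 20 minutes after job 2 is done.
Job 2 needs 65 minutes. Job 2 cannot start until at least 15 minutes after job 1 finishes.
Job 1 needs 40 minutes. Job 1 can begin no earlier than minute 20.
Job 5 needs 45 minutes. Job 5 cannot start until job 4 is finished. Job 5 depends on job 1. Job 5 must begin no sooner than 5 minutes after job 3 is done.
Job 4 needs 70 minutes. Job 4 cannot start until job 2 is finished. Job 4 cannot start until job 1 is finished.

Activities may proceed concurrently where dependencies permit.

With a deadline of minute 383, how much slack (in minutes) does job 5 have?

76

After its own release at minute 20, job 1 can start at minute 20 and finishes at minute 60.
After job 1 (finishes minute 60, plus 15-minute gap → minute 75), job 2 can start at minute 75 and finishes at minute 140.
For job 4: job 2 (finishes minute 140); job 1 (finishes minute 60). Taking the maximum gives a start of minute 140, and it finishes at 140 + 70 = minute 210.
After job 2 (finishes minute 140), job 3 can start at minute 140 and finishes at minute 187.
For job 5: job 4 (finishes minute 210); job 1 (finishes minute 60); job 3 (finishes minute 187, plus 5-minute gap → minute 192). Taking the maximum gives a start of minute 210, and it finishes at 210 + 45 = minute 255.

Working backward from the deadline:
To finish by minute 383, job 6 (duration 52) must start no later than minute 331.
Job 5 must finish before job 6 (must start by minute 331). With a 45-minute duration, job 5 must start by 331 − 45 = minute 286.
So job 5 can start as early as minute 210 and as late as minute 286, giving 286 − 210 = 76 minutes of slack.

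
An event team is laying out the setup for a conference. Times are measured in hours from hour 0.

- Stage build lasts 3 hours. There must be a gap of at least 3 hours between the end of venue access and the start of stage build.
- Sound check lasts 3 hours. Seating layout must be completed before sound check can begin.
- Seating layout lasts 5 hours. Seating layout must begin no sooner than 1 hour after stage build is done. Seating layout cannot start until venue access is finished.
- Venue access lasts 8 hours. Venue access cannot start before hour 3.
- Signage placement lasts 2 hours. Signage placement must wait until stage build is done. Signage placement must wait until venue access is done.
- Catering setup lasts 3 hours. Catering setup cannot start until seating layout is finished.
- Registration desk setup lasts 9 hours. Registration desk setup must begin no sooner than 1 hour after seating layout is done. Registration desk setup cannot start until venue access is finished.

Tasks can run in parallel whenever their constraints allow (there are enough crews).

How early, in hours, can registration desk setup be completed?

33

Venue access waits on its own release at hour 3, so it starts at hour 3 and finishes at 3 + 8 = hour 11.
After venue access (finishes hour 11, plus 3-hour gap → hour 14), stage build can start at hour 14 and finishes at hour 17.
Seating layout has to wait for stage build (finishes hour 17, plus 1-hour gap → hour 18); venue access (finishes hour 11). The latest of these is hour 18, so seating layout runs hour 18 to 18 + 5 = hour 23.
For registration desk setup: seating layout (finishes hour 23, plus 1-hour gap → hour 24); venue access (finishes hour 11). Taking the maximum gives a start of hour 24, and it finishes at 24 + 9 = hour 33.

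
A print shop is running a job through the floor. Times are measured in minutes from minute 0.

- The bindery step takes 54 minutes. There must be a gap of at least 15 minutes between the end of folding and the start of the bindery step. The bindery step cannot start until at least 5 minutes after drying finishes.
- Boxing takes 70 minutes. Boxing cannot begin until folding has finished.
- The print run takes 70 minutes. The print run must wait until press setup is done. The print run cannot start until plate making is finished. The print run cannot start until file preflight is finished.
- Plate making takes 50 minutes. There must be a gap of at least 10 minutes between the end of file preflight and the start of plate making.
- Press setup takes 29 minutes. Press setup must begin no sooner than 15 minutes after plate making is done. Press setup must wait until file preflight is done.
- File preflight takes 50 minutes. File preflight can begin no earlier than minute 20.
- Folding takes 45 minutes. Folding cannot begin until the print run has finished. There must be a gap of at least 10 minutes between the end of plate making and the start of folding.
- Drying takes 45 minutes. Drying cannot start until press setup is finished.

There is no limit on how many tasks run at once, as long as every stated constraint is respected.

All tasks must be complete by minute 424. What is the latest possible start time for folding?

To finish by minute 424, the bindery step (duration 54) must start no later than minute 370.
Boxing must finish by minute 424; it takes 70 minutes, so it must start by 424 − 70 = minute 354.
Folding feeds the bindery step (must start by minute 370, minus 15-minute gap → minute 355); boxing (must start by minute 354). Taking the minimum, folding must finish by minute 354 and start by 354 − 45 = minute 309.

309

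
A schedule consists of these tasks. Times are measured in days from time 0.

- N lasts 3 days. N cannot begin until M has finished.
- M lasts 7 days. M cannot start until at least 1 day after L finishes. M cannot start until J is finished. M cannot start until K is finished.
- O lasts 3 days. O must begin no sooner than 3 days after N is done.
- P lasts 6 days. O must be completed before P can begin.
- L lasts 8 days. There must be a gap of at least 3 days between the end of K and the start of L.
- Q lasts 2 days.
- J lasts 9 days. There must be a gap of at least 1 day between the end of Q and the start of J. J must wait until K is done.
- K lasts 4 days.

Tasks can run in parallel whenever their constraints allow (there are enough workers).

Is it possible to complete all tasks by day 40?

Q can start immediately at day 0; it finishes at day 2.
K can start immediately at day 0; it finishes at day 4.
L waits on K (finishes day 4, plus 3-day gap → day 7), so it starts at day 7 and finishes at 7 + 8 = day 15.
For J: Q (finishes day 2, plus 1-day gap → day 3); K (finishes day 4). Taking the maximum gives a start of day 4, and it finishes at 4 + 9 = day 13.
M needs all of L (finishes day 15, plus 1-day gap → day 16); J (finishes day 13); K (finishes day 4). That puts its earliest start at day 16; it finishes at 16 + 7 = day 23.
N waits on M (finishes day 23), so it starts at day 23 and finishes at 23 + 3 = day 26.
After N (finishes day 26, plus 3-day gap → day 29), O can start at day 29 and finishes at day 32.
P cannot begin until O (finishes day 32). It runs from day 32 to 32 + 6 = day 38.
Every task is finished by day 38, which is no later than the deadline of 40, so the schedule is feasible.

Yes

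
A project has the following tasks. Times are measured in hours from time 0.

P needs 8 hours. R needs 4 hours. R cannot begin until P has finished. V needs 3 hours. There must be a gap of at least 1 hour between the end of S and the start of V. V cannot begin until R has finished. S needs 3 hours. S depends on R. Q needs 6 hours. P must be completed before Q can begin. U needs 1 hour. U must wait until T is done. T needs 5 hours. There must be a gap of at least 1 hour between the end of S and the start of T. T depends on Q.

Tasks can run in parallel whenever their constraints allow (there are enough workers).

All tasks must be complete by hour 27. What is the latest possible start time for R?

Nothing follows U; the deadline of hour 27 is its only limit. It must start by 27 − 1 = hour 26.
T must finish before U (must start by hour 26). With a 5-hour duration, T must start by 26 − 5 = hour 21.
Nothing follows V; the deadline of hour 27 is its only limit. It must start by 27 − 3 = hour 24.
S must finish in time for T (must start by hour 21, minus 1-hour gap → hour 20); V (must start by hour 24, minus 1-hour gap → hour 23). The tightest is hour 20, so S must start by 20 − 3 = hour 17.
For R: S (must start by hour 17); V (must start by hour 24). The most restrictive is hour 17; with a 4-hour duration, R must start by hour 13.

13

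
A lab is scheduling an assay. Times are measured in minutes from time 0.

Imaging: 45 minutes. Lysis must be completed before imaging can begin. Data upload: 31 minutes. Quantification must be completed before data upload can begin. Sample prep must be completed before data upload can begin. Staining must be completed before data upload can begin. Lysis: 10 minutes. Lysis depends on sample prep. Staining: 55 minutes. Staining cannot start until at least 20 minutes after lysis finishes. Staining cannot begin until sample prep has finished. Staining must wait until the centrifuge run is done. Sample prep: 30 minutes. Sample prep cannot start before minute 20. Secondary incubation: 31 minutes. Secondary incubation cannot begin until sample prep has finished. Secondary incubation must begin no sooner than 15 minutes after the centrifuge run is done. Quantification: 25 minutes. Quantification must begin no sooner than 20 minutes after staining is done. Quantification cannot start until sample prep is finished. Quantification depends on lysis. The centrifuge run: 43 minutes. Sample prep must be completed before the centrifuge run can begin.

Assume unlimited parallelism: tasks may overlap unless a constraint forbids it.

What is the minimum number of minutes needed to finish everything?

224

After its own release at minute 20, sample prep can start at minute 20 and finishes at minute 50.
The centrifuge run waits on sample prep (finishes minute 50), so it starts at minute 50 and finishes at 50 + 43 = minute 93.
Secondary incubation cannot start until sample prep (finishes minute 50); the centrifuge run (finishes minute 93, plus 15-minute gap → minute 108). The controlling bound is minute 108, so secondary incubation finishes at 108 + 31 = minute 139.
Lysis waits on sample prep (finishes minute 50), so it starts at minute 50 and finishes at 50 + 10 = minute 60.
Imaging cannot begin until lysis (finishes minute 60). It runs from minute 60 to 60 + 45 = minute 105.
For staining: lysis (finishes minute 60, plus 20-minute gap → minute 80); sample prep (finishes minute 50); the centrifuge run (finishes minute 93). Taking the maximum gives a start of minute 93, and it finishes at 93 + 55 = minute 148.
For quantification: staining (finishes minute 148, plus 20-minute gap → minute 168); sample prep (finishes minute 50); lysis (finishes minute 60). Taking the maximum gives a start of minute 168, and it finishes at 168 + 25 = minute 193.
Data upload has to wait for quantification (finishes minute 193); sample prep (finishes minute 50); staining (finishes minute 148). The latest of these is minute 193, so data upload runs minute 193 to 193 + 31 = minute 224.
All tasks are finished once the last one completes. Finish times: Sample prep at 50, Lysis at 60, The centrifuge run at 93, Staining at 148, Secondary incubation at 139, Imaging at 105, Quantification at 193, Data upload at 224. The latest is minute 224.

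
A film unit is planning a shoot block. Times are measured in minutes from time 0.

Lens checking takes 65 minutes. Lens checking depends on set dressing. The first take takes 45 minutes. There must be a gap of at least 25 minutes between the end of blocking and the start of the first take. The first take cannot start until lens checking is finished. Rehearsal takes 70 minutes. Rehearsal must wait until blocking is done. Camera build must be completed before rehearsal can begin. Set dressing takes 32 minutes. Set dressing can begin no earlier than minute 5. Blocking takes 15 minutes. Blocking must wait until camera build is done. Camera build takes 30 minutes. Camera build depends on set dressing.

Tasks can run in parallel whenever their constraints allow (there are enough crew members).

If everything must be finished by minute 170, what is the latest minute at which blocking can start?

Nothing follows rehearsal; the deadline of minute 170 is its only limit. It must start by 170 − 70 = minute 100.
The first take must finish by minute 170; it takes 45 minutes, so it must start by 170 − 45 = minute 125.
Blocking must finish in time for rehearsal (must start by minute 100); the first take (must start by minute 125, minus 25-minute gap → minute 100). The tightest is minute 100, so blocking must start by 100 − 15 = minute 85.

85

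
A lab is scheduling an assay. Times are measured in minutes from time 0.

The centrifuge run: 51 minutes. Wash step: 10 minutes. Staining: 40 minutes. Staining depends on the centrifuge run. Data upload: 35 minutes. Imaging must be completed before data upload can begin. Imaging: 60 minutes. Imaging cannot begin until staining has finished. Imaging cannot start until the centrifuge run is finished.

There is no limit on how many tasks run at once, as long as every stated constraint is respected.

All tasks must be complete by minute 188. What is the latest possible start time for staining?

53

Nothing follows data upload; the deadline of minute 188 is its only limit. It must start by 188 − 35 = minute 153.
Imaging has to be done before data upload (must start by minute 153). That means finishing by minute 153, i.e. starting by 153 − 60 = minute 93.
Staining must finish before imaging (must start by minute 93). With a 40-minute duration, staining must start by 93 − 40 = minute 53.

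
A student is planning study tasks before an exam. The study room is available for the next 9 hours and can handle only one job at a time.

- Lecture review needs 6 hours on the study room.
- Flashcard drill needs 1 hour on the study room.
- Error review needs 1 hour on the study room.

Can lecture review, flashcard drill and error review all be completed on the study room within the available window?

Yes

Running back to back, the jobs need 6 + 1 + 1 = 8 hours on the study room.
Since 8 ≤ 9, they fit within the window.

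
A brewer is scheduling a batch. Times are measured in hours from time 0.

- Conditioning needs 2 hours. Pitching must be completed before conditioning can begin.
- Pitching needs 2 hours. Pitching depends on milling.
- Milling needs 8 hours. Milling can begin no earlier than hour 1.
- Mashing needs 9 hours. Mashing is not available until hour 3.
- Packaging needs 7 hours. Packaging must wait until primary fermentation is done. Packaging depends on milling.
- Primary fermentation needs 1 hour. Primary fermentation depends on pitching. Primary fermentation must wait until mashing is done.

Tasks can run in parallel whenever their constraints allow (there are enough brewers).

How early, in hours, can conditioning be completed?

13

Milling cannot begin until its own release at hour 1. It runs from hour 1 to 1 + 8 = hour 9.
Pitching waits on milling (finishes hour 9), so it starts at hour 9 and finishes at 9 + 2 = hour 11.
After pitching (finishes hour 11), conditioning can start at hour 11 and finishes at hour 13.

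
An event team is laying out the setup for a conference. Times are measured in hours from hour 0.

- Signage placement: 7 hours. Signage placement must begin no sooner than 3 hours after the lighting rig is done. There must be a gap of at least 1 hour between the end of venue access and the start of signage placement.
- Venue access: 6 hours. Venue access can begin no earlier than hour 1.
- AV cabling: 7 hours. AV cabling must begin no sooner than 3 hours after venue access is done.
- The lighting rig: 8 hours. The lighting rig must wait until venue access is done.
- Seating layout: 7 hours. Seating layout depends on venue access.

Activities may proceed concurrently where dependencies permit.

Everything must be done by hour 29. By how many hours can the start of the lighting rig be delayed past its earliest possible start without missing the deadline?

Venue access cannot begin until its own release at hour 1. It runs from hour 1 to 1 + 6 = hour 7.
After venue access (finishes hour 7), the lighting rig can start at hour 7 and finishes at hour 15.

Working backward from the deadline:
Nothing follows signage placement; the deadline of hour 29 is its only limit. It must start by 29 − 7 = hour 22.
The lighting rig has to be done before signage placement (must start by hour 22, minus 3-hour gap → hour 19). That means finishing by hour 19, i.e. starting by 19 − 8 = hour 11.
So the lighting rig can start as early as hour 7 and as late as hour 11, giving 11 − 7 = 4 hours of slack.

4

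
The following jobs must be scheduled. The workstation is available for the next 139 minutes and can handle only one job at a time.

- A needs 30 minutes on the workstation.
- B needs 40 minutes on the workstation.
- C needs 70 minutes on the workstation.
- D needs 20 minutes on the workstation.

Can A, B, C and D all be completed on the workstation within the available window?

No

Running back to back, the jobs need 30 + 40 + 70 + 20 = 160 minutes on the workstation.
Since 160 > 139, they cannot all fit.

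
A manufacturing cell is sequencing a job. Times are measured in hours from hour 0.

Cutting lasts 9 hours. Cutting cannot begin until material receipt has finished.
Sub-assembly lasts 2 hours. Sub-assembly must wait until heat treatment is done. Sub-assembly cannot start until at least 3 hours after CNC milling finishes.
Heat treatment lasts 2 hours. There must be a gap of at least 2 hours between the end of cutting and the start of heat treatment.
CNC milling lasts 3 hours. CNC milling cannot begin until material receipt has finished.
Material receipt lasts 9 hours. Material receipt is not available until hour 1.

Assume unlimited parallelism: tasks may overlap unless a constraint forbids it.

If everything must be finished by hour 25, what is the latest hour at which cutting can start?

10

Sub-assembly must finish by hour 25; it takes 2 hours, so it must start by 25 − 2 = hour 23.
Heat treatment must finish before sub-assembly (must start by hour 23). With a 2-hour duration, heat treatment must start by 23 − 2 = hour 21.
Cutting feeds into heat treatment (must start by hour 21, minus 2-hour gap → hour 19); so cutting must finish by hour 19 and therefore start by hour 10.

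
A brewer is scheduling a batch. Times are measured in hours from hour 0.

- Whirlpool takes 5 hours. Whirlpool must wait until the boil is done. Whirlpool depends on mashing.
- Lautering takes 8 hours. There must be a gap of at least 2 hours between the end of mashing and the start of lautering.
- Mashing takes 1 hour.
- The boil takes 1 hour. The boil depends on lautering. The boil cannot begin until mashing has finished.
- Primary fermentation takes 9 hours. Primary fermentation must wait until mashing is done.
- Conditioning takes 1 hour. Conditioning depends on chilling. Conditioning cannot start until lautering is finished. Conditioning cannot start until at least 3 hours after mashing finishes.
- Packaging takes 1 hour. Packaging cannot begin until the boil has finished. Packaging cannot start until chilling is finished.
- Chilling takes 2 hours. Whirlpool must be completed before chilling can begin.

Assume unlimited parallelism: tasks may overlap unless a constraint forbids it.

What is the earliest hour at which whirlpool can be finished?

Nothing blocks mashing, so it runs from hour 0 to hour 1.
After mashing (finishes hour 1, plus 2-hour gap → hour 3), lautering can start at hour 3 and finishes at hour 11.
The boil cannot start until lautering (finishes hour 11); mashing (finishes hour 1). The controlling bound is hour 11, so the boil finishes at 11 + 1 = hour 12.
Whirlpool has to wait for the boil (finishes hour 12); mashing (finishes hour 1). The latest of these is hour 12, so whirlpool runs hour 12 to 12 + 5 = hour 17.

17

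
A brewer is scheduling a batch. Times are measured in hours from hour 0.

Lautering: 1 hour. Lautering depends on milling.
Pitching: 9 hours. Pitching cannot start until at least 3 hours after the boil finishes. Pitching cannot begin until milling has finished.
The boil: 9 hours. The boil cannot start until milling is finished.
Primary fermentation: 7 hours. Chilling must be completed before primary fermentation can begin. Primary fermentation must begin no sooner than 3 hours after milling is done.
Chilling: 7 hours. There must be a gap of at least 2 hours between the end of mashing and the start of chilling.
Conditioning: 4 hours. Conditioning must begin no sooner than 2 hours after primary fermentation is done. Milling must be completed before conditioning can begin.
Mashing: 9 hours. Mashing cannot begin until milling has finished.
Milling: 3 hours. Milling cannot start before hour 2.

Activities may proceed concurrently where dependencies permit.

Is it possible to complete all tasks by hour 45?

Milling waits on its own release at hour 2, so it starts at hour 2 and finishes at 2 + 3 = hour 5.
The boil cannot begin until milling (finishes hour 5). It runs from hour 5 to 5 + 9 = hour 14.
Pitching cannot start until the boil (finishes hour 14, plus 3-hour gap → hour 17); milling (finishes hour 5). The controlling bound is hour 17, so pitching finishes at 17 + 9 = hour 26.
After milling (finishes hour 5), lautering can start at hour 5 and finishes at hour 6.
Mashing cannot begin until milling (finishes hour 5). It runs from hour 5 to 5 + 9 = hour 14.
Chilling cannot begin until mashing (finishes hour 14, plus 2-hour gap → hour 16). It runs from hour 16 to 16 + 7 = hour 23.
Primary fermentation has to wait for chilling (finishes hour 23); milling (finishes hour 5, plus 3-hour gap → hour 8). The latest of these is hour 23, so primary fermentation runs hour 23 to 23 + 7 = hour 30.
Conditioning needs all of primary fermentation (finishes hour 30, plus 2-hour gap → hour 32); milling (finishes hour 5). That puts its earliest start at hour 32; it finishes at 32 + 4 = hour 36.
Every task is finished by hour 36, which is no later than the deadline of 45, so the schedule is feasible.

Yes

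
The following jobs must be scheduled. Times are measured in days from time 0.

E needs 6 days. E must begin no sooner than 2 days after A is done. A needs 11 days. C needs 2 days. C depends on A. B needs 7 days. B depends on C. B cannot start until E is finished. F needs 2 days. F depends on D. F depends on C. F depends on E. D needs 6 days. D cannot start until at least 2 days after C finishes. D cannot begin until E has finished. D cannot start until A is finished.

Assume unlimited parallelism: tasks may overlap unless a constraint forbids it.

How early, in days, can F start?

25

Nothing blocks A, so it runs from day 0 to day 11.
E waits on A (finishes day 11, plus 2-day gap → day 13), so it starts at day 13 and finishes at 13 + 6 = day 19.
After A (finishes day 11), C can start at day 11 and finishes at day 13.
D needs all of C (finishes day 13, plus 2-day gap → day 15); E (finishes day 19); A (finishes day 11). That puts its earliest start at day 19; it finishes at 19 + 6 = day 25.
F waits on D (finishes day 25); C (finishes day 13); E (finishes day 19). The latest of these is day 25, which is the earliest F can start.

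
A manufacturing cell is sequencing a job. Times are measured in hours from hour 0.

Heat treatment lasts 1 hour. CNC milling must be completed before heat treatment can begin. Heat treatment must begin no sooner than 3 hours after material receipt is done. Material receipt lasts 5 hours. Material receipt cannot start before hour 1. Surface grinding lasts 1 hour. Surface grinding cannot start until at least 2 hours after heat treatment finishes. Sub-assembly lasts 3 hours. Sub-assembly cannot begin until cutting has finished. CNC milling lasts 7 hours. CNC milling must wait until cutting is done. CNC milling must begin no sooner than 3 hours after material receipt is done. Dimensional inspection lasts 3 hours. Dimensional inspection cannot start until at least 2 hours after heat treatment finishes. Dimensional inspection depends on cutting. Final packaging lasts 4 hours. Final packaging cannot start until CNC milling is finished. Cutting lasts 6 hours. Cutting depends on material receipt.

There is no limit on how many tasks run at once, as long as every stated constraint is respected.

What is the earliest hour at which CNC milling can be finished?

After its own release at hour 1, material receipt can start at hour 1 and finishes at hour 6.
After material receipt (finishes hour 6), cutting can start at hour 6 and finishes at hour 12.
CNC milling needs all of cutting (finishes hour 12); material receipt (finishes hour 6, plus 3-hour gap → hour 9). That puts its earliest start at hour 12; it finishes at 12 + 7 = hour 19.

19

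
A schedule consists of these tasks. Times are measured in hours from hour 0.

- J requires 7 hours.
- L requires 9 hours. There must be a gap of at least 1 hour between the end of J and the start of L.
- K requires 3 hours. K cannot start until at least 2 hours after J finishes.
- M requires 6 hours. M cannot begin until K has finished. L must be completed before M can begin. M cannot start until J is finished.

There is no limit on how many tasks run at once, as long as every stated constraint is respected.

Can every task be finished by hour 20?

J can start immediately at hour 0; it finishes at hour 7.
L waits on J (finishes hour 7, plus 1-hour gap → hour 8), so it starts at hour 8 and finishes at 8 + 9 = hour 17.
K waits on J (finishes hour 7, plus 2-hour gap → hour 9), so it starts at hour 9 and finishes at 9 + 3 = hour 12.
M has to wait for K (finishes hour 12); L (finishes hour 17); J (finishes hour 7). The latest of these is hour 17, so M runs hour 17 to 17 + 6 = hour 23.
The earliest everything can be done is hour 23, which is after the deadline of 20, so it is not possible.

No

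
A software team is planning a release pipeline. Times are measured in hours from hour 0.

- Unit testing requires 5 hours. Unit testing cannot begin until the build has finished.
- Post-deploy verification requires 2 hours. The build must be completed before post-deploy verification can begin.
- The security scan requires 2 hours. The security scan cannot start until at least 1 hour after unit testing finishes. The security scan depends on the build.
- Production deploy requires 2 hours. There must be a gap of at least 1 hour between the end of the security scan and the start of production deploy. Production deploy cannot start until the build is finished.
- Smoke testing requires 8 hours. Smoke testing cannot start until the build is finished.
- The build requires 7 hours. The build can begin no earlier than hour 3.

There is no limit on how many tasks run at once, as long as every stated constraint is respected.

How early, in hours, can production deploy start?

19

The build waits on its own release at hour 3, so it starts at hour 3 and finishes at 3 + 7 = hour 10.
Unit testing waits on the build (finishes hour 10), so it starts at hour 10 and finishes at 10 + 5 = hour 15.
The security scan cannot start until unit testing (finishes hour 15, plus 1-hour gap → hour 16); the build (finishes hour 10). The controlling bound is hour 16, so the security scan finishes at 16 + 2 = hour 18.
Production deploy waits on the security scan (finishes hour 18, plus 1-hour gap → hour 19); the build (finishes hour 10). The latest of these is hour 19, which is the earliest production deploy can start.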